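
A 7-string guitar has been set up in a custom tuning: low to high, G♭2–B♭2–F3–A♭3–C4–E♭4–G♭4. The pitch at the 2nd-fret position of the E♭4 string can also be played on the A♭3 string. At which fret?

9

Fret 2 on E♭4 is MIDI 63 + 2 = 65 (F4). On the A♭3 string (open MIDI 56), that pitch is 65 − 56 = fret 9.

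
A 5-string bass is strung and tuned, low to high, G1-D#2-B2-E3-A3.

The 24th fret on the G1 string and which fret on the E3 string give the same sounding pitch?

3

G1 at fret 24 is G1 + 24 semitones = G3.
The open E3 string is 21 semitones above the open G1, so the same pitch on the E3 string lies at fret 24 − 21 = 3.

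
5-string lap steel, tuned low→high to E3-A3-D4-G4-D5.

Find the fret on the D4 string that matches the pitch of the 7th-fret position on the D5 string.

Fret 7 on D5 is MIDI 74 + 7 = 81 (A5). On the D4 string (open MIDI 62), that pitch is 81 − 62 = fret 19.

19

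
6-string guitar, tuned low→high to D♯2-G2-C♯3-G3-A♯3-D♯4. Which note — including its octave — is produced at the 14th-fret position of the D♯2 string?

D♯2 is MIDI 39. Adding 14 gives 53, which is F3.

F3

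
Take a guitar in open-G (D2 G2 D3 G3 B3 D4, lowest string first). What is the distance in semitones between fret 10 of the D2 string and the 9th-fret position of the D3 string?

11 semitones

D2 at fret 10 → C3 (MIDI 48); D3 at fret 9 → B3 (MIDI 59).
48 − 59 = -11, so the two pitches are 11 semitones apart, with B3 the higher.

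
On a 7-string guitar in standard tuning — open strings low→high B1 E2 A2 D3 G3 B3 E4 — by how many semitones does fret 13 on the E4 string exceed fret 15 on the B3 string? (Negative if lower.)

E4 at fret 13 → F5 (MIDI 77); B3 at fret 15 → D5 (MIDI 74).
77 − 74 = 3, so the two pitches are 3 semitones apart.

3 semitones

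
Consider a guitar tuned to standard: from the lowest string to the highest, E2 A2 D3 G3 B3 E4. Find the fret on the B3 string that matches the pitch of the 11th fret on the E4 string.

16

E4 at fret 11 is E4 + 11 semitones = D♯5.
The open B3 string is 5 semitones below the open E4, so the same pitch on the B3 string lies at fret 11 + 5 = 16.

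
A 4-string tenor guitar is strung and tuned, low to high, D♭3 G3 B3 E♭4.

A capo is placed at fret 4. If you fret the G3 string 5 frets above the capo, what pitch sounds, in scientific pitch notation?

The capo raises the open G3 by 4 semitones to B3; fretting 5 more gives G3 + 4 + 5 = G3 + 9 semitones = E4.

E4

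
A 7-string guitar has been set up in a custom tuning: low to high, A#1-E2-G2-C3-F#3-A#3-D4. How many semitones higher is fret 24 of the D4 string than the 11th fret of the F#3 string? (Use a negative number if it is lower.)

D4 at fret 24 → D6 (MIDI 86); F#3 at fret 11 → F4 (MIDI 65).
86 − 65 = 21, so the two pitches are 21 semitones apart.

21 semitones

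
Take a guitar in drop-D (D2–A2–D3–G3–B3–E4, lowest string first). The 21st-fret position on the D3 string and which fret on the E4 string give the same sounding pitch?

7

D3 at fret 21 is D3 + 21 semitones = B4.
The open E4 string is 14 semitones above the open D3, so the same pitch on the E4 string lies at fret 21 − 14 = 7.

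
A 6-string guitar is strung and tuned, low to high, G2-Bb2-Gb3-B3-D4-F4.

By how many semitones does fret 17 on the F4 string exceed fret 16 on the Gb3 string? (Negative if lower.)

F4 at fret 17 → Bb5 (MIDI 82); Gb3 at fret 16 → Bb4 (MIDI 70).
82 − 70 = 12, so the two pitches are 12 semitones apart.

12 semitones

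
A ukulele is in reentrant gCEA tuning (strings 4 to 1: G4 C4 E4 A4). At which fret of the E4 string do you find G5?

15

G5 is 15 semitones above the open E4 (E–F–F#–G–…–F–F#–G), so it sits at fret 15.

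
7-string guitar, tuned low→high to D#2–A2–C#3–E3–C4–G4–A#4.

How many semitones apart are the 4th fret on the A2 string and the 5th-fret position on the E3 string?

8 semitones

A2 at fret 4 → C#3 (MIDI 49); E3 at fret 5 → A3 (MIDI 57).
49 − 57 = -8, so the two pitches are 8 semitones apart, with A3 the higher.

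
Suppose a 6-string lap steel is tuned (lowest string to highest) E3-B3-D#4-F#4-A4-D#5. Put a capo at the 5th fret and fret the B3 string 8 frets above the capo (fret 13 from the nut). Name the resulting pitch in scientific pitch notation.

C5

The capo raises the open B3 by 5 semitones to E4; fretting 8 more gives B3 + 5 + 8 = B3 + 13 semitones = C5.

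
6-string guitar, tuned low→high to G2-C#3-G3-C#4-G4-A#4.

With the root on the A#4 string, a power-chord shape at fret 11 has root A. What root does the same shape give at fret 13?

Moving from fret 11 to fret 13 shifts the root by 2 semitones.
A up 2 semitones is B.

B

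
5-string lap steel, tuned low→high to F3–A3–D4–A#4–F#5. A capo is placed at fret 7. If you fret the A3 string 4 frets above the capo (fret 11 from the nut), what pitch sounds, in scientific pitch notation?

G#4

The capo raises the open A3 by 7 semitones to E4; fretting 4 more gives A3 + 7 + 4 = A3 + 11 semitones = G#4.
(Also written Ab.)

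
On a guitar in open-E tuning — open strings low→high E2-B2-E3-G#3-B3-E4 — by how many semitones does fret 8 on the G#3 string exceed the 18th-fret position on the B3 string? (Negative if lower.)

-13 semitones

G#3 at fret 8 → E4 (MIDI 64); B3 at fret 18 → F5 (MIDI 77).
64 − 77 = -13, so the two pitches are 13 semitones apart.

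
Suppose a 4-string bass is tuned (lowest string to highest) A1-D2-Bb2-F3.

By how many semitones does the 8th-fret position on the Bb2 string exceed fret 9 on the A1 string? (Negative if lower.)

12 semitones

Bb2 at fret 8 → Gb3 (MIDI 54); A1 at fret 9 → Gb2 (MIDI 42).
54 − 42 = 12, so the two pitches are 12 semitones apart.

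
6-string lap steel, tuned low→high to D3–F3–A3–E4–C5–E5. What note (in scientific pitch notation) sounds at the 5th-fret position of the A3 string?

D4

The open A3 string plus 5 semitones: A–A#–B–C–C#–D.
The walk passes from B into C once, so the octave number goes from 3 to 4.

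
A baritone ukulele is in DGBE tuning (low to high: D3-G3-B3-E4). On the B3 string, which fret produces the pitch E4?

5

E4 is 5 semitones above the open B3 (B–C–C#–D–D#–E), so it sits at fret 5.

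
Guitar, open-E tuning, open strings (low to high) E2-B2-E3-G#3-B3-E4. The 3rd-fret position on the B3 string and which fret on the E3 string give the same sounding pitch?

10

B3 at fret 3 is B3 + 3 semitones = D4.
The open E3 string is 7 semitones below the open B3, so the same pitch on the E3 string lies at fret 3 + 7 = 10.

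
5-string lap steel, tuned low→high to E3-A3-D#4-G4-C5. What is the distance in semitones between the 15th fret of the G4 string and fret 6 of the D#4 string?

13 semitones

G4 at fret 15 → A#5 (MIDI 82); D#4 at fret 6 → A4 (MIDI 69).
82 − 69 = 13, so the two pitches are 13 semitones apart, with A#5 the higher.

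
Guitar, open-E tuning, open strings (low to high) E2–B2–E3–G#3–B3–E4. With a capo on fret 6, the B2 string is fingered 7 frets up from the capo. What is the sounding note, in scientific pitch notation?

The capo raises the open B2 by 6 semitones to F3; fretting 7 more gives B2 + 6 + 7 = B2 + 13 semitones = C4.

C4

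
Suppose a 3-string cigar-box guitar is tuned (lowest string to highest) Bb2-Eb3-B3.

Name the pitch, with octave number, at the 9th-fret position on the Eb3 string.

C4

Each fret is one semitone, so Eb3 + 9 = C4.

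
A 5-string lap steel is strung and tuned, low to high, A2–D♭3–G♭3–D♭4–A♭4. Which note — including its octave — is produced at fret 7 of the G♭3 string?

D♭4

G♭3 is MIDI 54. Adding 7 gives 61, which is D♭4.
(Equivalently spelled C♯4.)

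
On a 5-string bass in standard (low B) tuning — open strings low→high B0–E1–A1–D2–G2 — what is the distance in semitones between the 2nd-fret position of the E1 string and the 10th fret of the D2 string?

18 semitones

E1 at fret 2 → F#1 (MIDI 30); D2 at fret 10 → C3 (MIDI 48).
30 − 48 = -18, so the two pitches are 18 semitones apart, with C3 the higher.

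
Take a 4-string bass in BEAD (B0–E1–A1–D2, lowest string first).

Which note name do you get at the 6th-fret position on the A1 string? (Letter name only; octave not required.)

D#

Each fret is one semitone, so A1 + 6 = D#.
(Equivalently spelled Eb.)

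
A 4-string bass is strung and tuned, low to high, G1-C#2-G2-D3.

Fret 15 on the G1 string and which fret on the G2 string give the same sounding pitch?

G1 at fret 15 is G1 + 15 semitones = A#2.
The open G2 string is 12 semitones above the open G1, so the same pitch on the G2 string lies at fret 15 − 12 = 3.

3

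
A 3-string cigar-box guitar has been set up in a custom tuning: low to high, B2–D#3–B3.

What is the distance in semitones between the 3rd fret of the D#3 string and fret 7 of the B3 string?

D#3 at fret 3 → F#3 (MIDI 54); B3 at fret 7 → F#4 (MIDI 66).
54 − 66 = -12, so the two pitches are 12 semitones apart, with F#4 the higher.

12 semitones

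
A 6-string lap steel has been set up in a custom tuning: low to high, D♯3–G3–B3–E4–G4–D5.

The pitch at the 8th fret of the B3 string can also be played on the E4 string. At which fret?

Fret 8 on B3 is MIDI 59 + 8 = 67 (G4). On the E4 string (open MIDI 64), that pitch is 67 − 64 = fret 3.

3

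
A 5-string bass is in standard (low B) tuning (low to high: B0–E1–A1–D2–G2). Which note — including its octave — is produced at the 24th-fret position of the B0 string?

B2

B0 is MIDI 23. Adding 24 gives 47, which is B2.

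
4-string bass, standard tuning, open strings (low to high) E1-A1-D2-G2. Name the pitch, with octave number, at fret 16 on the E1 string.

G♯2

Each fret is one semitone, so E1 + 16 = G♯2.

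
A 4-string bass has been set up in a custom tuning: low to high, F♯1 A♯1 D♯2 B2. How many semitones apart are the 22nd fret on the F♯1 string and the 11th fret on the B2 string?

6 semitones

F♯1 at fret 22 → E3 (MIDI 52); B2 at fret 11 → A♯3 (MIDI 58).
52 − 58 = -6, so the two pitches are 6 semitones apart, with A♯3 the higher.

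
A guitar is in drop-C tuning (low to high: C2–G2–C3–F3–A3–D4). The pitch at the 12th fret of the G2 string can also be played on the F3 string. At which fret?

G2 at fret 12 is G2 + 12 semitones = G3.
The open F3 string is 10 semitones above the open G2, so the same pitch on the F3 string lies at fret 12 − 10 = 2.

2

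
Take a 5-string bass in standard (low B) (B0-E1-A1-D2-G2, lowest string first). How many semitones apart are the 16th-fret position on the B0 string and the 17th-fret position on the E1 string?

6 semitones

B0 at fret 16 → D#2 (MIDI 39); E1 at fret 17 → A2 (MIDI 45).
39 − 45 = -6, so the two pitches are 6 semitones apart, with A2 the higher.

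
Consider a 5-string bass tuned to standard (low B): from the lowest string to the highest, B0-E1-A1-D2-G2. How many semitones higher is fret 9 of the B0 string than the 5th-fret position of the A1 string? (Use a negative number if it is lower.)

-6 semitones

B0 at fret 9 → G#1 (MIDI 32); A1 at fret 5 → D2 (MIDI 38).
32 − 38 = -6, so the two pitches are 6 semitones apart.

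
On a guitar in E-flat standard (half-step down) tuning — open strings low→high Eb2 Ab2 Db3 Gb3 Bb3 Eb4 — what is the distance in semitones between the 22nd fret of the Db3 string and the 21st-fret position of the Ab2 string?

Db3 at fret 22 → B4 (MIDI 71); Ab2 at fret 21 → F4 (MIDI 65).
71 − 65 = 6, so the two pitches are 6 semitones apart, with B4 the higher.

6 semitones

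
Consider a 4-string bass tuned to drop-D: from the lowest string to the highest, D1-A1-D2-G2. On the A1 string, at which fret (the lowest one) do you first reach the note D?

From A1, count semitones up the chromatic scale until reaching D: A–A#–B–C–C#–D — 5 steps.

5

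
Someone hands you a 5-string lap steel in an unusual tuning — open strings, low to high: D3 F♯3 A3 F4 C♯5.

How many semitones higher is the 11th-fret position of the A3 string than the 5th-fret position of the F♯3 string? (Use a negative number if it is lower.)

9 semitones

A3 at fret 11 → G♯4 (MIDI 68); F♯3 at fret 5 → B3 (MIDI 59).
68 − 59 = 9, so the two pitches are 9 semitones apart.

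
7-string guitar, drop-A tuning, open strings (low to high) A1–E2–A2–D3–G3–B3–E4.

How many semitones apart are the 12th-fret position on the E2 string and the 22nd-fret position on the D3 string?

E2 at fret 12 → E3 (MIDI 52); D3 at fret 22 → C5 (MIDI 72).
52 − 72 = -20, so the two pitches are 20 semitones apart, with C5 the higher.

20 semitones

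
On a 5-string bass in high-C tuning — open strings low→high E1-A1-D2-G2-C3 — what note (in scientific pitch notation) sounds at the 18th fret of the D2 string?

D2 is MIDI 38. Adding 18 gives 56, which is G♯3.

G♯3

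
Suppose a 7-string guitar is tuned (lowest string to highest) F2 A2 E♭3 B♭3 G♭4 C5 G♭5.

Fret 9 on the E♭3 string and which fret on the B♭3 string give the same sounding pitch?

Fret 9 on E♭3 is MIDI 51 + 9 = 60 (C4). On the B♭3 string (open MIDI 58), that pitch is 60 − 58 = fret 2.

2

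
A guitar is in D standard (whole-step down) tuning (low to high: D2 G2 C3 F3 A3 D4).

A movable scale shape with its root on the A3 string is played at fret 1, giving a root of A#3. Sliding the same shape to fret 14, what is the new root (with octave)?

Moving from fret 1 to fret 14 shifts the root by 13 semitones.
A#3 up 13 semitones is B4.

B4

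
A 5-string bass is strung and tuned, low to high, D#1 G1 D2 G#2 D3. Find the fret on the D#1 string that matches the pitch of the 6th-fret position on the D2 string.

17

Fret 6 on D2 is MIDI 38 + 6 = 44 (G#2). On the D#1 string (open MIDI 27), that pitch is 44 − 27 = fret 17.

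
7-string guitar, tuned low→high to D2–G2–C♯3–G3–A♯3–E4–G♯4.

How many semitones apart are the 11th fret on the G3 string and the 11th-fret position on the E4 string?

G3 at fret 11 → F♯4 (MIDI 66); E4 at fret 11 → D♯5 (MIDI 75).
66 − 75 = -9, so the two pitches are 9 semitones apart, with D♯5 the higher.

9 semitones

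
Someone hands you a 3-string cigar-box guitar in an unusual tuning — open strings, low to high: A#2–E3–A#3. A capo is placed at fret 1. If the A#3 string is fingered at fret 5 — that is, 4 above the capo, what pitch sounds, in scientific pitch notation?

D#4

The capo raises the open A#3 by 1 semitone to B3; fretting 4 more gives A#3 + 1 + 4 = A#3 + 5 semitones = D#4.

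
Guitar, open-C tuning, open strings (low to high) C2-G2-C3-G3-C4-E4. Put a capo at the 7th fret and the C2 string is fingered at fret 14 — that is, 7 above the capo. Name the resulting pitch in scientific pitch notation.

D3

The capo raises the open C2 by 7 semitones to G2; fretting 7 more gives C2 + 7 + 7 = C2 + 14 semitones = D3.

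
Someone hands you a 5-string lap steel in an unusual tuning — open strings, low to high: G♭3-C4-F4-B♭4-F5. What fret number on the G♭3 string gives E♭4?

9

E♭4 is 9 semitones above the open G♭3 (Gb–G–Ab–A–Bb–B–C–Db–D–Eb), so it sits at fret 9.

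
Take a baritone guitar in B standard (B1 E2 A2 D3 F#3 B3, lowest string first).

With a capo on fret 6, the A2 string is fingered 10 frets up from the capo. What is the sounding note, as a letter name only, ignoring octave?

C#

The capo raises the open A2 by 6 semitones to D#3; fretting 10 more gives A2 + 6 + 10 = A2 + 16 semitones, landing on C#.
(Also written Db.)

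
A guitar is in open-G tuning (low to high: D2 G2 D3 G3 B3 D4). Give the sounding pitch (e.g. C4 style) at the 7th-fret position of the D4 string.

Each fret is one semitone, so D4 + 7 = A4.

A4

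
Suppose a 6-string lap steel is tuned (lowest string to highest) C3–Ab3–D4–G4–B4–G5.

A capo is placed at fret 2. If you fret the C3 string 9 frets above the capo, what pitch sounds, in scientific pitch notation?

B3

The capo raises the open C3 by 2 semitones to D3; fretting 9 more gives C3 + 2 + 9 = C3 + 11 semitones = B3.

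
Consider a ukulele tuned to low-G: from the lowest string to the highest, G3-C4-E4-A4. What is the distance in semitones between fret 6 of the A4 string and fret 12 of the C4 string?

A4 at fret 6 → D#5 (MIDI 75); C4 at fret 12 → C5 (MIDI 72).
75 − 72 = 3, so the two pitches are 3 semitones apart, with D#5 the higher.

3 semitones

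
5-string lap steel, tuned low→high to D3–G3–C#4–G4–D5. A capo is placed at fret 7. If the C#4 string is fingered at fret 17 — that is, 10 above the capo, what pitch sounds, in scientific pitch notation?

The capo raises the open C#4 by 7 semitones to G#4; fretting 10 more gives C#4 + 7 + 10 = C#4 + 17 semitones = F#5.
(Also written Gb.)

F#5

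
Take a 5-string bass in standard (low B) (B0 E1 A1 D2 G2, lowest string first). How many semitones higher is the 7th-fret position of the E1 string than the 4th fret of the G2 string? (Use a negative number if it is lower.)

E1 at fret 7 → B1 (MIDI 35); G2 at fret 4 → B2 (MIDI 47).
35 − 47 = -12, so the two pitches are 12 semitones apart.

-12 semitones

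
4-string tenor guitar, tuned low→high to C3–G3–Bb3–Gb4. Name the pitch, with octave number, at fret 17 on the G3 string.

C5

The open G3 string plus 17 semitones: G–Ab–A–Bb–…–Bb–B–C.
The walk passes from B into C 2 times, so the octave number goes from 3 to 5.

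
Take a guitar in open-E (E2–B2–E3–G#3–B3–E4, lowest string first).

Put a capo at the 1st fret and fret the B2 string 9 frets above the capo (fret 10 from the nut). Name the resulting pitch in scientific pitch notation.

The capo raises the open B2 by 1 semitone to C3; fretting 9 more gives B2 + 1 + 9 = B2 + 10 semitones = A3.

A3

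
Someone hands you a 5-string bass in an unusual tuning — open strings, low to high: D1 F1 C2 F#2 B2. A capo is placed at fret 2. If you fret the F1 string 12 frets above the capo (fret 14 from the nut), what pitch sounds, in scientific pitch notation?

The capo raises the open F1 by 2 semitones to G1; fretting 12 more gives F1 + 2 + 12 = F1 + 14 semitones = G2.

G2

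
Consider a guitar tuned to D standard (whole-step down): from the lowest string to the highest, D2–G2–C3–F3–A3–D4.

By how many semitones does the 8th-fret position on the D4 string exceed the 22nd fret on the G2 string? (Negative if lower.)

D4 at fret 8 → A#4 (MIDI 70); G2 at fret 22 → F4 (MIDI 65).
70 − 65 = 5, so the two pitches are 5 semitones apart.

5 semitones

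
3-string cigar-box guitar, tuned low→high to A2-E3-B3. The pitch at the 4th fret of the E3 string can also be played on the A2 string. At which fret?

11

E3 at fret 4 is E3 + 4 semitones = G♯3.
The open A2 string is 7 semitones below the open E3, so the same pitch on the A2 string lies at fret 4 + 7 = 11.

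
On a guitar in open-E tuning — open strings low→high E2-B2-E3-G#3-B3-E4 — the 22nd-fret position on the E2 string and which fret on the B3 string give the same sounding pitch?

3

Fret 22 on E2 is MIDI 40 + 22 = 62 (D4). On the B3 string (open MIDI 59), that pitch is 62 − 59 = fret 3.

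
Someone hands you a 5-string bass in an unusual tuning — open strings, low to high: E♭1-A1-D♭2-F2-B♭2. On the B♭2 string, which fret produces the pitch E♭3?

E♭3 is 5 semitones above the open B♭2 (Bb–B–C–Db–D–Eb), so it sits at fret 5.

5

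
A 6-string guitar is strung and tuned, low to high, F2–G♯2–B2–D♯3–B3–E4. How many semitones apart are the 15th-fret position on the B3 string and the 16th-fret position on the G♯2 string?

B3 at fret 15 → D5 (MIDI 74); G♯2 at fret 16 → C4 (MIDI 60).
74 − 60 = 14, so the two pitches are 14 semitones apart, with D5 the higher.

14 semitones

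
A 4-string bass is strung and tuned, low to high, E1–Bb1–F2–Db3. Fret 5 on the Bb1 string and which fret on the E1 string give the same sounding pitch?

Fret 5 on Bb1 is MIDI 34 + 5 = 39 (Eb2). On the E1 string (open MIDI 28), that pitch is 39 − 28 = fret 11.

11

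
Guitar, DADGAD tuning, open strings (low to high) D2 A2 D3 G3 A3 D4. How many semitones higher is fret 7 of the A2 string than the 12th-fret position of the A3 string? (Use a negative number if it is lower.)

-17 semitones

A2 at fret 7 → E3 (MIDI 52); A3 at fret 12 → A4 (MIDI 69).
52 − 69 = -17, so the two pitches are 17 semitones apart.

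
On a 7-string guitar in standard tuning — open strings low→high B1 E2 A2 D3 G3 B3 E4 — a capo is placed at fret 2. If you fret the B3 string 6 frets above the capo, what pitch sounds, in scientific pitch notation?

G4

The capo raises the open B3 by 2 semitones to C#4; fretting 6 more gives B3 + 2 + 6 = B3 + 8 semitones = G4.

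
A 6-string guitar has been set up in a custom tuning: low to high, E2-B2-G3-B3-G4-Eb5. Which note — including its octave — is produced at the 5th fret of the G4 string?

Each fret is one semitone, so G4 + 5 = C5.

C5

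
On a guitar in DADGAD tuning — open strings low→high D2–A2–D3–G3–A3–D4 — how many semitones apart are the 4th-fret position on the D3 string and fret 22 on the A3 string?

25 semitones

D3 at fret 4 → F♯3 (MIDI 54); A3 at fret 22 → G5 (MIDI 79).
54 − 79 = -25, so the two pitches are 25 semitones apart, with G5 the higher.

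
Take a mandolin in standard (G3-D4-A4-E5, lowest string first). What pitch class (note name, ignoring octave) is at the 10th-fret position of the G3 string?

The open G3 string plus 10 semitones: G–G#–A–A#–…–D#–E–F.

F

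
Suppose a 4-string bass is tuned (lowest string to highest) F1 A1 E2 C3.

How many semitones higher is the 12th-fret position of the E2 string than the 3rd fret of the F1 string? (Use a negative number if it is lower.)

20 semitones

E2 at fret 12 → E3 (MIDI 52); F1 at fret 3 → G#1 (MIDI 32).
52 − 32 = 20, so the two pitches are 20 semitones apart.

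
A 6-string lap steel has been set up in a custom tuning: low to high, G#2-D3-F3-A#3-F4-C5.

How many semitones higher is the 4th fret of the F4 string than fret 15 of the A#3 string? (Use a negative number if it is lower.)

F4 at fret 4 → A4 (MIDI 69); A#3 at fret 15 → C#5 (MIDI 73).
69 − 73 = -4, so the two pitches are 4 semitones apart.

-4 semitones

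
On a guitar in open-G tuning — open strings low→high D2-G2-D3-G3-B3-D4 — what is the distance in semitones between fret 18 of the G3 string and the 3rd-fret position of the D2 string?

32 semitones

G3 at fret 18 → C#5 (MIDI 73); D2 at fret 3 → F2 (MIDI 41).
73 − 41 = 32, so the two pitches are 32 semitones apart, with C#5 the higher.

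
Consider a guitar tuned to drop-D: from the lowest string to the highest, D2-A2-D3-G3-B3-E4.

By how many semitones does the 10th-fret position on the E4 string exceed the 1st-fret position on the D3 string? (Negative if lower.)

E4 at fret 10 → D5 (MIDI 74); D3 at fret 1 → D♯3 (MIDI 51).
74 − 51 = 23, so the two pitches are 23 semitones apart.

23 semitones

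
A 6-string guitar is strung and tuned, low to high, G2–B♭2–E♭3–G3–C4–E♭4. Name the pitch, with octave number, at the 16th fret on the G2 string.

B3

Each fret is one semitone, so G2 + 16 = B3.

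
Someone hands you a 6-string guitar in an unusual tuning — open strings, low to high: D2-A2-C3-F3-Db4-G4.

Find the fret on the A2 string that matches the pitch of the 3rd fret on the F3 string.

Fret 3 on F3 is MIDI 53 + 3 = 56 (Ab3). On the A2 string (open MIDI 45), that pitch is 56 − 45 = fret 11.

11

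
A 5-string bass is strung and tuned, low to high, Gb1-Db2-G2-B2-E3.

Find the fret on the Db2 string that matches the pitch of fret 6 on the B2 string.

16

B2 at fret 6 is B2 + 6 semitones = F3.
The open Db2 string is 10 semitones below the open B2, so the same pitch on the Db2 string lies at fret 6 + 10 = 16.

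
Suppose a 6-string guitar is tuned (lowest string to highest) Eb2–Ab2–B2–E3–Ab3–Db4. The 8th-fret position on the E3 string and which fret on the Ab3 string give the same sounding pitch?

Fret 8 on E3 is MIDI 52 + 8 = 60 (C4). On the Ab3 string (open MIDI 56), that pitch is 60 − 56 = fret 4.

4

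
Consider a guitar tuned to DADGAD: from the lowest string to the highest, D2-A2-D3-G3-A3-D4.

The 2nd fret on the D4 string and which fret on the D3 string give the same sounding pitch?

D4 at fret 2 is D4 + 2 semitones = E4.
The open D3 string is 12 semitones below the open D4, so the same pitch on the D3 string lies at fret 2 + 12 = 14.

14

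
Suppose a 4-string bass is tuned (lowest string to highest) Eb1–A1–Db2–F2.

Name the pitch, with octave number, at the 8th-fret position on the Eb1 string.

B1

The open Eb1 string plus 8 semitones: Eb–E–F–Gb–G–Ab–A–Bb–B.
No B→C boundary is crossed, so the octave stays at 1.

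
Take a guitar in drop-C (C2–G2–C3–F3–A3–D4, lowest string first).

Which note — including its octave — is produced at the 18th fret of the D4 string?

D4 is MIDI 62. Adding 18 gives 80, which is G♯5.

G♯5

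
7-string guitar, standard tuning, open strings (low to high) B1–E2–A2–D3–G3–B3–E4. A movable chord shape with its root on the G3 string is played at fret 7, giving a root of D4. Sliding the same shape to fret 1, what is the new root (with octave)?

G#3

Moving from fret 7 to fret 1 shifts the root by -6 semitones.
D4 down 6 semitones is G#3.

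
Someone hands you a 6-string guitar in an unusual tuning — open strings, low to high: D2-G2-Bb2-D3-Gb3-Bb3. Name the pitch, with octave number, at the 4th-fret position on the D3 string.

Gb3

The open D3 string plus 4 semitones: D–Eb–E–F–Gb.
No B→C boundary is crossed, so the octave stays at 3.
(Equivalently spelled F#3.)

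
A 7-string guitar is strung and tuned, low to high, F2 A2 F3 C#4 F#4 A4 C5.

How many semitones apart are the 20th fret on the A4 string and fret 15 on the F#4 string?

8 semitones

A4 at fret 20 → F6 (MIDI 89); F#4 at fret 15 → A5 (MIDI 81).
89 − 81 = 8, so the two pitches are 8 semitones apart, with F6 the higher.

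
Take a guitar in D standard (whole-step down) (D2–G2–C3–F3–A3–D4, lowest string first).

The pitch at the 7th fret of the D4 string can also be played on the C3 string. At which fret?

21

Fret 7 on D4 is MIDI 62 + 7 = 69 (A4). On the C3 string (open MIDI 48), that pitch is 69 − 48 = fret 21.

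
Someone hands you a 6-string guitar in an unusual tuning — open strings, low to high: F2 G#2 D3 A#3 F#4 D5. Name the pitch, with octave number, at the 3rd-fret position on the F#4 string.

The open F#4 string plus 3 semitones: F#–G–G#–A.
No B→C boundary is crossed, so the octave stays at 4.

A4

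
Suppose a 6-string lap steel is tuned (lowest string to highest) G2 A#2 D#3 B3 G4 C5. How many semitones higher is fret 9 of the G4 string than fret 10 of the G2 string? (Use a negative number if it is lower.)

G4 at fret 9 → E5 (MIDI 76); G2 at fret 10 → F3 (MIDI 53).
76 − 53 = 23, so the two pitches are 23 semitones apart.

23 semitones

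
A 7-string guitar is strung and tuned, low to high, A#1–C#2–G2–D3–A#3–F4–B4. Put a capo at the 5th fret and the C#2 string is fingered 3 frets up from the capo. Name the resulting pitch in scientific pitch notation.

The capo raises the open C#2 by 5 semitones to F#2; fretting 3 more gives C#2 + 5 + 3 = C#2 + 8 semitones = A2.

A2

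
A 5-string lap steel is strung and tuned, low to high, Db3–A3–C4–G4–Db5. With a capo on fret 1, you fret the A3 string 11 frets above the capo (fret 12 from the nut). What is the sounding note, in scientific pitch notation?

A4

The capo raises the open A3 by 1 semitone to Bb3; fretting 11 more gives A3 + 1 + 11 = A3 + 12 semitones = A4.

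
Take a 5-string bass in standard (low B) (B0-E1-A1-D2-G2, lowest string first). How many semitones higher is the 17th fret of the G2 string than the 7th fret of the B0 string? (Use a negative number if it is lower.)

G2 at fret 17 → C4 (MIDI 60); B0 at fret 7 → F♯1 (MIDI 30).
60 − 30 = 30, so the two pitches are 30 semitones apart.

30 semitones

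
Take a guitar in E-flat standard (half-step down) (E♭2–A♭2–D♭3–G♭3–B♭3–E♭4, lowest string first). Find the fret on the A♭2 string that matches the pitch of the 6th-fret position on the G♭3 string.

Fret 6 on G♭3 is MIDI 54 + 6 = 60 (C4). On the A♭2 string (open MIDI 44), that pitch is 60 − 44 = fret 16.

16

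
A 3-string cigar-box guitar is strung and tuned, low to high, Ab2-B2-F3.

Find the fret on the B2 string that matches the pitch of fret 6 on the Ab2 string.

Fret 6 on Ab2 is MIDI 44 + 6 = 50 (D3). On the B2 string (open MIDI 47), that pitch is 50 − 47 = fret 3.

3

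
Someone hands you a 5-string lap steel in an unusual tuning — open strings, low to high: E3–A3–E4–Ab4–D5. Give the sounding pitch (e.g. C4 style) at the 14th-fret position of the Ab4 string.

Ab4 is MIDI 68. Adding 14 gives 82, which is Bb5.
(Equivalently spelled A#5.)

Bb5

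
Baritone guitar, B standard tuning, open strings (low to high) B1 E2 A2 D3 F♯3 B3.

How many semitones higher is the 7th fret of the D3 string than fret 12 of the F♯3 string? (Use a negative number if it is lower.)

-9 semitones

D3 at fret 7 → A3 (MIDI 57); F♯3 at fret 12 → F♯4 (MIDI 66).
57 − 66 = -9, so the two pitches are 9 semitones apart.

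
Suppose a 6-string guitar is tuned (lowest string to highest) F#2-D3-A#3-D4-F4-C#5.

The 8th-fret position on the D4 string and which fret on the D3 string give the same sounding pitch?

D4 at fret 8 is D4 + 8 semitones = A#4.
The open D3 string is 12 semitones below the open D4, so the same pitch on the D3 string lies at fret 8 + 12 = 20.

20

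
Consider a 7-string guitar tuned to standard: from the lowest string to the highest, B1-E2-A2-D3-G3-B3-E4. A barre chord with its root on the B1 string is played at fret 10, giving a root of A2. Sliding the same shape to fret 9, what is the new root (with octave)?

G#2

Moving from fret 10 to fret 9 shifts the root by -1 semitone.
A2 down 1 semitone is G#2.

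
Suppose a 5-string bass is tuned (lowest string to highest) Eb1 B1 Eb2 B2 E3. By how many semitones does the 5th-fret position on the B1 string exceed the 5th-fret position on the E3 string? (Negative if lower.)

-17 semitones

B1 at fret 5 → E2 (MIDI 40); E3 at fret 5 → A3 (MIDI 57).
40 − 57 = -17, so the two pitches are 17 semitones apart.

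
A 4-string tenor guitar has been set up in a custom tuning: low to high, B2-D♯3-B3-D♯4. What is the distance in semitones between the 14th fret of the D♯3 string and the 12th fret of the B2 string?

D♯3 at fret 14 → F4 (MIDI 65); B2 at fret 12 → B3 (MIDI 59).
65 − 59 = 6, so the two pitches are 6 semitones apart, with F4 the higher.

6 semitones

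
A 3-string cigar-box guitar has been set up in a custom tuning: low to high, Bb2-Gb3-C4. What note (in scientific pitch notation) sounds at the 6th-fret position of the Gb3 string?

C4

Gb3 is MIDI 54. Adding 6 gives 60, which is C4.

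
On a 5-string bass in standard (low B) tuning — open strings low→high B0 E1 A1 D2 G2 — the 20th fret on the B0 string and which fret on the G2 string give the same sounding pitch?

0

B0 at fret 20 is B0 + 20 semitones = G2.
The open G2 string is 20 semitones above the open B0, so the same pitch on the G2 string lies at fret 20 − 20 = 0.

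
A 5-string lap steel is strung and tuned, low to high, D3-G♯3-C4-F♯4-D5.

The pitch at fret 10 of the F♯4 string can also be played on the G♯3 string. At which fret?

20

F♯4 at fret 10 is F♯4 + 10 semitones = E5.
The open G♯3 string is 10 semitones below the open F♯4, so the same pitch on the G♯3 string lies at fret 10 + 10 = 20.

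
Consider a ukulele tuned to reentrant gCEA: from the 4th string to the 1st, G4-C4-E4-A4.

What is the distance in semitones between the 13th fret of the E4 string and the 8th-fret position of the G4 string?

2 semitones

E4 at fret 13 → F5 (MIDI 77); G4 at fret 8 → D♯5 (MIDI 75).
77 − 75 = 2, so the two pitches are 2 semitones apart, with F5 the higher.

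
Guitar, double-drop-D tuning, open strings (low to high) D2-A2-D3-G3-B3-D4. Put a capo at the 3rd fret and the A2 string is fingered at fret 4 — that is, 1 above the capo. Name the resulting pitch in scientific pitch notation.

C#3

The capo raises the open A2 by 3 semitones to C3; fretting 1 more gives A2 + 3 + 1 = A2 + 4 semitones = C#3.
(Also written Db.)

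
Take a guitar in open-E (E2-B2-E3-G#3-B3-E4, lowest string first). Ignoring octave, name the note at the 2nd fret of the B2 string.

Each fret is one semitone, so B2 + 2 = C#.
(Equivalently spelled Db.)

C#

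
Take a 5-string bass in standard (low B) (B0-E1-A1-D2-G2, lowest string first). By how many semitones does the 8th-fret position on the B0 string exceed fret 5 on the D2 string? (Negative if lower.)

B0 at fret 8 → G1 (MIDI 31); D2 at fret 5 → G2 (MIDI 43).
31 − 43 = -12, so the two pitches are 12 semitones apart.

-12 semitones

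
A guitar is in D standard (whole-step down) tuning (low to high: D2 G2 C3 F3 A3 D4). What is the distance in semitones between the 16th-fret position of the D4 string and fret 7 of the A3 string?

D4 at fret 16 → F♯5 (MIDI 78); A3 at fret 7 → E4 (MIDI 64).
78 − 64 = 14, so the two pitches are 14 semitones apart, with F♯5 the higher.

14 semitones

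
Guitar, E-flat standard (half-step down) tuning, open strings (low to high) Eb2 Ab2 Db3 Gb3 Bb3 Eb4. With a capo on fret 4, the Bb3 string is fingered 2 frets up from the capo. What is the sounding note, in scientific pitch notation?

E4

The capo raises the open Bb3 by 4 semitones to D4; fretting 2 more gives Bb3 + 4 + 2 = Bb3 + 6 semitones = E4.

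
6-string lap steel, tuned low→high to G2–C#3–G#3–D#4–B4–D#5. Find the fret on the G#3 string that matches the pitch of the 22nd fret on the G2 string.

G2 at fret 22 is G2 + 22 semitones = F4.
The open G#3 string is 13 semitones above the open G2, so the same pitch on the G#3 string lies at fret 22 − 13 = 9.

9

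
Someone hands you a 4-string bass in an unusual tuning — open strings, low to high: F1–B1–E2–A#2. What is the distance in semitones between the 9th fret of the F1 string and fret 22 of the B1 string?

F1 at fret 9 → D2 (MIDI 38); B1 at fret 22 → A3 (MIDI 57).
38 − 57 = -19, so the two pitches are 19 semitones apart, with A3 the higher.

19 semitones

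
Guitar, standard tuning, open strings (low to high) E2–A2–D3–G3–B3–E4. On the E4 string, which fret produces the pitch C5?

C5 is 8 semitones above the open E4 (E–F–F#–G–G#–A–A#–B–C), so it sits at fret 8.

8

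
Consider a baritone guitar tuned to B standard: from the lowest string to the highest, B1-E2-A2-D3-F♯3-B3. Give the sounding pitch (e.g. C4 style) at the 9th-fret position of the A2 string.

F♯3

The open A2 string plus 9 semitones: A–A#–B–C–C#–D–D#–E–F–F#.
The walk passes from B into C once, so the octave number goes from 2 to 3.
(Equivalently spelled G♭3.)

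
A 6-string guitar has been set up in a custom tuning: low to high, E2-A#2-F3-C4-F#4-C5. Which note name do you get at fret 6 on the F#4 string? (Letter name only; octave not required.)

Each fret is one semitone, so F#4 + 6 = C.

C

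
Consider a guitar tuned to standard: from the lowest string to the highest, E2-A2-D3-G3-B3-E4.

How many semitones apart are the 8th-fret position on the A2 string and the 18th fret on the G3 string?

A2 at fret 8 → F3 (MIDI 53); G3 at fret 18 → C#5 (MIDI 73).
53 − 73 = -20, so the two pitches are 20 semitones apart, with C#5 the higher.

20 semitones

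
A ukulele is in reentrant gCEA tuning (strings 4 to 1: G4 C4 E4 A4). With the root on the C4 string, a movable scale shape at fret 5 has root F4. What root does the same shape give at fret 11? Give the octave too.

B4

Moving from fret 5 to fret 11 shifts the root by 6 semitones.
F4 up 6 semitones is B4.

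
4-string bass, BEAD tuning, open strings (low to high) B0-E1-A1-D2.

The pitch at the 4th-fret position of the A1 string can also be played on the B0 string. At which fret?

14

Fret 4 on A1 is MIDI 33 + 4 = 37 (C♯2). On the B0 string (open MIDI 23), that pitch is 37 − 23 = fret 14.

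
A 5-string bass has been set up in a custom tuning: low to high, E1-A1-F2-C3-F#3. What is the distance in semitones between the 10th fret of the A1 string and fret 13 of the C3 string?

A1 at fret 10 → G2 (MIDI 43); C3 at fret 13 → C#4 (MIDI 61).
43 − 61 = -18, so the two pitches are 18 semitones apart, with C#4 the higher.

18 semitones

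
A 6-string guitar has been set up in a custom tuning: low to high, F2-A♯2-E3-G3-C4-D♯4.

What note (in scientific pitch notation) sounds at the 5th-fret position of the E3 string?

The open E3 string plus 5 semitones: E–F–F#–G–G#–A.
No B→C boundary is crossed, so the octave stays at 3.

A3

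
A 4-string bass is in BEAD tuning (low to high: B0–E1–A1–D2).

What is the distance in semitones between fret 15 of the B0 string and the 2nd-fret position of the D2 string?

2 semitones

B0 at fret 15 → D2 (MIDI 38); D2 at fret 2 → E2 (MIDI 40).
38 − 40 = -2, so the two pitches are 2 semitones apart, with E2 the higher.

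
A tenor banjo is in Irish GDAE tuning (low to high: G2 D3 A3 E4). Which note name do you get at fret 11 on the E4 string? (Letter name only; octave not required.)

D#

E4 is MIDI 64. Adding 11 gives 75; 75 mod 12 = 3, i.e. D#.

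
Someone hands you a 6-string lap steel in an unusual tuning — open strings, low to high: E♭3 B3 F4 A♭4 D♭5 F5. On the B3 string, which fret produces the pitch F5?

18

F5 is 18 semitones above the open B3 (B–C–Db–D–…–Eb–E–F), so it sits at fret 18.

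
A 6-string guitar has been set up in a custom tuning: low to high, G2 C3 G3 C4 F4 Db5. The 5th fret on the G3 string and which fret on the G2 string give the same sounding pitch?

G3 at fret 5 is G3 + 5 semitones = C4.
The open G2 string is 12 semitones below the open G3, so the same pitch on the G2 string lies at fret 5 + 12 = 17.

17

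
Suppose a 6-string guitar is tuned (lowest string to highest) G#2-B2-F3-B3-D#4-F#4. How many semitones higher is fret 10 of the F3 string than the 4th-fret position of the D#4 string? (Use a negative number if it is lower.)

-4 semitones

F3 at fret 10 → D#4 (MIDI 63); D#4 at fret 4 → G4 (MIDI 67).
63 − 67 = -4, so the two pitches are 4 semitones apart.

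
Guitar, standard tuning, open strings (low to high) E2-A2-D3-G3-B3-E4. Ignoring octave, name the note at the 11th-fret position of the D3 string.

C#

The open D3 string plus 11 semitones: D–D#–E–F–…–B–C–C#.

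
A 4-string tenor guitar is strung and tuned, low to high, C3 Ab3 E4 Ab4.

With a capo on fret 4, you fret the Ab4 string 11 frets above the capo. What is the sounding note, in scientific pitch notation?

The capo raises the open Ab4 by 4 semitones to C5; fretting 11 more gives Ab4 + 4 + 11 = Ab4 + 15 semitones = B5.

B5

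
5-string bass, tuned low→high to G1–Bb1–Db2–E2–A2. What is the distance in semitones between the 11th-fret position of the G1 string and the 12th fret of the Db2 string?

7 semitones

G1 at fret 11 → Gb2 (MIDI 42); Db2 at fret 12 → Db3 (MIDI 49).
42 − 49 = -7, so the two pitches are 7 semitones apart, with Db3 the higher.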